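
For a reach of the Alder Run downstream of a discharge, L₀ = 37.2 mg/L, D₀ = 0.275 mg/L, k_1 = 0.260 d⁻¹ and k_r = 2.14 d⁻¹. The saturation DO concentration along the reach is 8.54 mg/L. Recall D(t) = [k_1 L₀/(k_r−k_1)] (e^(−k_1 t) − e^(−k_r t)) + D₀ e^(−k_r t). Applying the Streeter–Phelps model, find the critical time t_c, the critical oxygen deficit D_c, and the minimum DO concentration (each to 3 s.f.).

t_c ≈ 1.09 d; D_c ≈ 3.40 mg/L; min DO ≈ 5.14 mg/L

t_c = [1/(k_r−k_1)] ln[(k_r/k_1)(1 − D₀(k_r−k_1)/(k_1 L₀))]
= [1/(2.14−0.260)] ln[(2.14/0.260)(1 − 0.275×1.880/(0.260×37.2))]
= (1/1.880) ln[8.231 × 0.9465] = 0.5319 × ln(7.791) = 0.5319 × 2.053 = 1.092 d.
D_c = (k_1/k_r) L₀ e^(−k_1 t_c) = (0.260/2.14) × 37.2 × e^(−0.260×1.092) = 0.1215 × 37.2 × 0.7528 = 3.403 mg/L.
Minimum DO = C_s − D_c = 8.54 − 3.403 = 5.137 mg/L.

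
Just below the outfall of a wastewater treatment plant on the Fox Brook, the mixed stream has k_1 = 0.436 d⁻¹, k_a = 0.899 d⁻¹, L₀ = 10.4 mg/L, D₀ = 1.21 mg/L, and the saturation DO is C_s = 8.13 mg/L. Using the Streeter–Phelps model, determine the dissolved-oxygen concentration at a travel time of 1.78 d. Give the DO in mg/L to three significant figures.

DO ≈ 5.36 mg/L

k_1 L₀/(k_a−k_1) = 0.436×10.4/(0.899−0.436) = 4.534/0.4630 = 9.794 mg/L.
e^(−k_1 t) = e^(−0.436×1.780) = 0.4602; e^(−k_a t) = e^(−0.899×1.780) = 0.2019.
D = 9.794 × (0.4602 − 0.2019) + 1.21 × 0.2019 = 2.530 + 0.2442 = 2.774 mg/L.
DO = C_s − D = 8.13 − 2.774 = 5.356 mg/L.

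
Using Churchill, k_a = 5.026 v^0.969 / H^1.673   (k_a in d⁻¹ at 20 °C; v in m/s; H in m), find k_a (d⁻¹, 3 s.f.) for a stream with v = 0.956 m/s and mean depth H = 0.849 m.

k_a ≈ 6.33 d⁻¹

k_a = 5.026 × 0.956^0.969 / 0.849^1.673 = 5.026 × 0.9573 / 0.7604 = 6.327 d⁻¹.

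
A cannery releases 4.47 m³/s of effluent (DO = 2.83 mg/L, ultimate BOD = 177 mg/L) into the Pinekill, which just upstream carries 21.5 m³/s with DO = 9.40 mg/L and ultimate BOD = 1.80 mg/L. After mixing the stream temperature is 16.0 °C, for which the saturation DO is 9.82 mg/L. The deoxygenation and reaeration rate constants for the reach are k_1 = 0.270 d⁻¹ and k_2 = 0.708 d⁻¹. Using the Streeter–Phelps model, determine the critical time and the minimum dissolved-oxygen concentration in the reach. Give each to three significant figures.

Mixed DO = (21.5×9.40 + 4.47×2.83)/(21.5+4.47) = 214.8/25.97 = 8.269 mg/L.
Mixed L₀ = (21.5×1.80 + 4.47×177)/(25.97) = 829.9/25.97 = 31.96 mg/L.
Initial deficit D₀ = C_s − DO₀ = 9.82 − 8.269 = 1.551 mg/L.
t_c = (1/0.4380) ln[(0.708/0.270)(1 − 1.551×0.4380/(0.270×31.96))] = 2.283 × ln(2.416) = 2.014 d.
D_c = (0.270/0.708) × 31.96 × e^(−0.270×2.014) = 0.3814 × 31.96 × 0.5806 = 7.075 mg/L.
Minimum DO = 9.82 − 7.075 = 2.745 mg/L.

t_c ≈ 2.01 d; minimum DO ≈ 2.74 mg/L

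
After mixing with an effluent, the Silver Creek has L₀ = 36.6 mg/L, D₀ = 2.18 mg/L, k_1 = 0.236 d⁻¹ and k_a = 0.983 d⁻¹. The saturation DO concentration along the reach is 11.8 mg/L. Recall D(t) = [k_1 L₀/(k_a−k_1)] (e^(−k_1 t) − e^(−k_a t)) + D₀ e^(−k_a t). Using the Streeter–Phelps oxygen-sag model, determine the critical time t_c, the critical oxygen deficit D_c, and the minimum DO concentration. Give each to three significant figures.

At the critical point dD/dt = 0, so k_1 L₀ e^(−k_1 t) = k_a D. Substituting D(t) from the Streeter–Phelps equation and solving for t gives
t_c = ln[(k_a/k_1)(1 − D₀(k_a−k_1)/(k_1 L₀))] / (k_a−k_1).
Here k_a−k_1 = 0.7470 d⁻¹ and 1 − D₀(k_a−k_1)/(k_1 L₀) = 1 − 2.18×0.7470/(0.236×36.6) = 0.8115, so
t_c = ln(4.165 × 0.8115) / 0.7470 = 1.218 / 0.7470 = 1.630 d.
L(t_c) = L₀ e^(−k_1 t_c) = 36.6 × 0.6806 = 24.91 mg/L, and at the critical point k_a D_c = k_1 L, so D_c = (0.236/0.983) × 24.91 = 5.981 mg/L.
Minimum DO = C_s − D_c = 11.8 − 5.981 = 5.819 mg/L.

t_c ≈ 1.63 d; D_c ≈ 5.98 mg/L; min DO ≈ 5.82 mg/L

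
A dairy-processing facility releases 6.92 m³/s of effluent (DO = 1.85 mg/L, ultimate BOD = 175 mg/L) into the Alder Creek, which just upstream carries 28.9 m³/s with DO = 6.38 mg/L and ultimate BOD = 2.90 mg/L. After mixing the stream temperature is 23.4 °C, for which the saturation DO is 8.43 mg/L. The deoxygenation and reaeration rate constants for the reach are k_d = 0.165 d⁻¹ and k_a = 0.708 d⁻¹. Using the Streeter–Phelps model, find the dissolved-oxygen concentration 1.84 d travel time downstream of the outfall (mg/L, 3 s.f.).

Mixed DO = (28.9×6.38 + 6.92×1.85)/(28.9+6.92) = 197.2/35.82 = 5.505 mg/L.
Mixed L₀ = (28.9×2.90 + 6.92×175)/(35.82) = 1295/35.82 = 36.15 mg/L.
Initial deficit D₀ = C_s − DO₀ = 8.43 − 5.505 = 2.925 mg/L.
D(1.84) = [0.165×36.15/(0.708−0.165)](e^(−0.165×1.84) − e^(−0.708×1.84)) + 2.925 e^(−0.708×1.84)
= 10.98 × (0.7382 − 0.2718) + 2.925 × 0.2718 = 5.918 mg/L.
DO = 8.43 − 5.918 = 2.512 mg/L.

DO ≈ 2.51 mg/L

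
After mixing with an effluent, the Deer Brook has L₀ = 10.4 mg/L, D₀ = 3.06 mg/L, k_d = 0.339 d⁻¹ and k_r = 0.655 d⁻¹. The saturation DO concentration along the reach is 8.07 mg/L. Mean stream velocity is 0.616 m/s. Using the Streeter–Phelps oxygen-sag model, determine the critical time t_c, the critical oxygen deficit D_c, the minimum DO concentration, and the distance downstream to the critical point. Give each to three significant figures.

At the critical point dD/dt = 0, so k_d L₀ e^(−k_d t) = k_r D. Substituting D(t) from the Streeter–Phelps equation and solving for t gives
t_c = ln[(k_r/k_d)(1 − D₀(k_r−k_d)/(k_d L₀))] / (k_r−k_d).
Here k_r−k_d = 0.3160 d⁻¹ and 1 − D₀(k_r−k_d)/(k_d L₀) = 1 − 3.06×0.3160/(0.339×10.4) = 0.7257, so
t_c = ln(1.932 × 0.7257) / 0.3160 = 0.3381 / 0.3160 = 1.070 d.
L(t_c) = L₀ e^(−k_d t_c) = 10.4 × 0.6958 = 7.237 mg/L, and at the critical point k_r D_c = k_d L, so D_c = (0.339/0.655) × 7.237 = 3.745 mg/L.
Minimum DO = C_s − D_c = 8.07 − 3.745 = 4.325 mg/L.
x_c = v t_c = 0.616 m/s × 1.070 d × 86400 s/d = 56940 m ≈ 56.9 km.

t_c ≈ 1.07 d; D_c ≈ 3.75 mg/L; min DO ≈ 4.32 mg/L; x_c ≈ 56.9 km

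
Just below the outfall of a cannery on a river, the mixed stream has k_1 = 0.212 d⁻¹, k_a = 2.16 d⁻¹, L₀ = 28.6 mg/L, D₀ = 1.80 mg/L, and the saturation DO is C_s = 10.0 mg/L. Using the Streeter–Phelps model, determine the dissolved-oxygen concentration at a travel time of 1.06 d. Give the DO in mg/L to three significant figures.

DO ≈ 7.65 mg/L

k_1 L₀/(k_a−k_1) = 0.212×28.6/(2.16−0.212) = 6.063/1.948 = 3.113 mg/L.
e^(−k_1 t) = e^(−0.212×1.060) = 0.7987; e^(−k_a t) = e^(−2.16×1.060) = 0.1013.
D = 3.113 × (0.7987 − 0.1013) + 1.80 × 0.1013 = 2.171 + 0.1824 = 2.353 mg/L.
DO = C_s − D = 10.0 − 2.353 = 7.647 mg/L.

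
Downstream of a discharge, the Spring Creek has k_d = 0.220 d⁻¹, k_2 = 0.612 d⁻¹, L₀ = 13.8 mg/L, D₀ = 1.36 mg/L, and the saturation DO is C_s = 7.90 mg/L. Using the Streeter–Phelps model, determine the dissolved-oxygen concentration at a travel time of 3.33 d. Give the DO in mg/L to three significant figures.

DO ≈ 5.01 mg/L

k_d L₀/(k_2−k_d) = 0.220×13.8/(0.612−0.220) = 3.036/0.3920 = 7.745 mg/L.
e^(−k_d t) = e^(−0.220×3.330) = 0.4807; e^(−k_2 t) = e^(−0.612×3.330) = 0.1303.
D = 7.745 × (0.4807 − 0.1303) + 1.36 × 0.1303 = 2.714 + 0.1772 = 2.891 mg/L.
DO = C_s − D = 7.90 − 2.891 = 5.009 mg/L.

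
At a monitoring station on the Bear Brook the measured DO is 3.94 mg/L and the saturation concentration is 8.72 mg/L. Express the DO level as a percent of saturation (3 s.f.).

45.2 % saturation

% saturation = C/C_s × 100 = 3.94/8.72 × 100 = 45.2 %.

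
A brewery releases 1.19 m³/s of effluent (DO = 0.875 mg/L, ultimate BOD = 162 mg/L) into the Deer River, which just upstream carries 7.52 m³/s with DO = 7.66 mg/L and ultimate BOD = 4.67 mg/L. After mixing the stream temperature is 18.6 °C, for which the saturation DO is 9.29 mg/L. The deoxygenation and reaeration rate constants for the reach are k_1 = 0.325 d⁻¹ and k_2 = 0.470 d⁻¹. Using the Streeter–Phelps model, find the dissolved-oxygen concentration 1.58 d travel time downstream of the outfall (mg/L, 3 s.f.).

Mixed DO = (7.52×7.66 + 1.19×0.875)/(7.52+1.19) = 58.64/8.710 = 6.733 mg/L.
Mixed L₀ = (7.52×4.67 + 1.19×162)/(8.710) = 227.9/8.710 = 26.17 mg/L.
Initial deficit D₀ = C_s − DO₀ = 9.29 − 6.733 = 2.557 mg/L.
D(1.58) = [0.325×26.17/(0.470−0.325)](e^(−0.325×1.58) − e^(−0.470×1.58)) + 2.557 e^(−0.470×1.58)
= 58.65 × (0.5984 − 0.4759) + 2.557 × 0.4759 = 8.402 mg/L.
DO = 9.29 − 8.402 = 0.8877 mg/L.

DO ≈ 0.888 mg/L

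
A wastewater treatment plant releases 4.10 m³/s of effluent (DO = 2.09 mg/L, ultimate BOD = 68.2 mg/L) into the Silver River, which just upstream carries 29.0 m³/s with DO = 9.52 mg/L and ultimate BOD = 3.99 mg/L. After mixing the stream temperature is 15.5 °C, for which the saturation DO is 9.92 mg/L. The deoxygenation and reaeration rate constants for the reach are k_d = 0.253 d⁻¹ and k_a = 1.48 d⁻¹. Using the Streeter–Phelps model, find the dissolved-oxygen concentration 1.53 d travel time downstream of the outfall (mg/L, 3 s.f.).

Mixed DO = (29.0×9.52 + 4.10×2.09)/(29.0+4.10) = 284.6/33.10 = 8.600 mg/L.
Mixed L₀ = (29.0×3.99 + 4.10×68.2)/(33.10) = 395.3/33.10 = 11.94 mg/L.
Initial deficit D₀ = C_s − DO₀ = 9.92 − 8.600 = 1.320 mg/L.
D(1.53) = [0.253×11.94/(1.48−0.253)](e^(−0.253×1.53) − e^(−1.48×1.53)) + 1.320 e^(−1.48×1.53)
= 2.463 × (0.6790 − 0.1039) + 1.320 × 0.1039 = 1.554 mg/L.
DO = 9.92 − 1.554 = 8.366 mg/L.

DO ≈ 8.37 mg/L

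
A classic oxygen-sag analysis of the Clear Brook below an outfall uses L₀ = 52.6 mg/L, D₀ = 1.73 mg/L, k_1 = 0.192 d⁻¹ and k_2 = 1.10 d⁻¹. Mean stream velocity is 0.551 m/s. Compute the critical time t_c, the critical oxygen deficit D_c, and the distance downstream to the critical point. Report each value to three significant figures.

t_c ≈ 1.74 d; D_c ≈ 6.58 mg/L; x_c ≈ 82.7 km

At the critical point dD/dt = 0, so k_1 L₀ e^(−k_1 t) = k_2 D. Substituting D(t) from the Streeter–Phelps equation and solving for t gives
t_c = ln[(k_2/k_1)(1 − D₀(k_2−k_1)/(k_1 L₀))] / (k_2−k_1).
Here k_2−k_1 = 0.9080 d⁻¹ and 1 − D₀(k_2−k_1)/(k_1 L₀) = 1 − 1.73×0.9080/(0.192×52.6) = 0.8445, so
t_c = ln(5.729 × 0.8445) / 0.9080 = 1.577 / 0.9080 = 1.736 d.
D_c = (k_1/k_2) L₀ e^(−k_1 t_c) = (0.192/1.10) × 52.6 × e^(−0.192×1.736) = 0.1745 × 52.6 × 0.7165 = 6.578 mg/L.
x_c = v t_c = 0.551 m/s × 1.736 d × 86400 s/d = 82660 m ≈ 82.7 km.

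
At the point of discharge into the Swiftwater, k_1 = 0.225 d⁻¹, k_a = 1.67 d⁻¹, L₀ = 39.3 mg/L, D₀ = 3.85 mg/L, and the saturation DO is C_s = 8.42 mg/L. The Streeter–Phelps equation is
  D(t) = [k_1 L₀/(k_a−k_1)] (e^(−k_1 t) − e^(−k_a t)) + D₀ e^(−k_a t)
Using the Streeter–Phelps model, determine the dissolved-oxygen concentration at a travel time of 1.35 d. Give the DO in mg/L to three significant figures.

DO ≈ 4.14 mg/L

k_1 L₀/(k_a−k_1) = 0.225×39.3/(1.67−0.225) = 8.842/1.445 = 6.119 mg/L.
e^(−k_1 t) = e^(−0.225×1.350) = 0.7380; e^(−k_a t) = e^(−1.67×1.350) = 0.1049.
D = 6.119 × (0.7380 − 0.1049) + 3.85 × 0.1049 = 3.874 + 0.4040 = 4.278 mg/L.
DO = C_s − D = 8.42 − 4.278 = 4.142 mg/L.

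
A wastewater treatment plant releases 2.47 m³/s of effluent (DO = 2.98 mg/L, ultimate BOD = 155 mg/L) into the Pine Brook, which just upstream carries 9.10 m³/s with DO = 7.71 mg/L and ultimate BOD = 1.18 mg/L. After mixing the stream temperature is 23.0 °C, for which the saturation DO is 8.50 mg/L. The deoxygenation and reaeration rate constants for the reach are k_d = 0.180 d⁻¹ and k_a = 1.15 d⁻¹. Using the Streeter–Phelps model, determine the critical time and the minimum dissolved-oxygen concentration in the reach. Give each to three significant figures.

t_c ≈ 1.57 d; minimum DO ≈ 4.48 mg/L

Mixed DO = (9.10×7.71 + 2.47×2.98)/(9.10+2.47) = 77.52/11.57 = 6.700 mg/L.
Mixed L₀ = (9.10×1.18 + 2.47×155)/(11.57) = 393.6/11.57 = 34.02 mg/L.
Initial deficit D₀ = C_s − DO₀ = 8.50 − 6.700 = 1.800 mg/L.
t_c = (1/0.9700) ln[(1.15/0.180)(1 − 1.800×0.9700/(0.180×34.02))] = 1.031 × ln(4.567) = 1.566 d.
D_c = (0.180/1.15) × 34.02 × e^(−0.180×1.566) = 0.1565 × 34.02 × 0.7544 = 4.017 mg/L.
Minimum DO = 8.50 − 4.017 = 4.483 mg/L.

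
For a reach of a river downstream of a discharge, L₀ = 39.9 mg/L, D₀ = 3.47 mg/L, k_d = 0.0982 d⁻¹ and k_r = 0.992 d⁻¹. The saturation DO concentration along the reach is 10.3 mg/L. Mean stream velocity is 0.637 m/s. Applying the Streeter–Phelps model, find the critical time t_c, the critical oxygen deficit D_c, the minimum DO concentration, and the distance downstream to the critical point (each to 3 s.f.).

t_c ≈ 0.833 d; D_c ≈ 3.64 mg/L; min DO ≈ 6.66 mg/L; x_c ≈ 45.8 km

With k_r/k_d = 10.10 and 1 − D₀(k_r−k_d)/(k_d L₀) = 0.2084,
t_c = ln(10.10 × 0.2084) / (0.992 − 0.0982) = ln(2.106) / 0.8938 = 0.7446/0.8938 = 0.8331 d.
D_c = (k_d/k_r) L₀ e^(−k_d t_c) = (0.0982/0.992) × 39.9 × e^(−0.0982×0.8331) = 0.09899 × 39.9 × 0.9214 = 3.640 mg/L.
Minimum DO = C_s − D_c = 10.3 − 3.640 = 6.660 mg/L.
x_c = v t_c = 0.637 m/s × 0.8331 d × 86400 s/d = 45850 m ≈ 45.8 km.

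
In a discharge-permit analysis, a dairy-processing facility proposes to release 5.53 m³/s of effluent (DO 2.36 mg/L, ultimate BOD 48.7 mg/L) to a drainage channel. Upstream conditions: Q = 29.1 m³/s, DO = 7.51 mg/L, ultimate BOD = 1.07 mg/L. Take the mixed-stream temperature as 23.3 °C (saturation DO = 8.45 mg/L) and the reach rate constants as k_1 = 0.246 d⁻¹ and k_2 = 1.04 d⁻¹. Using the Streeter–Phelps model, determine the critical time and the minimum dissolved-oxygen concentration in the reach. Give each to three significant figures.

Mixed DO = (29.1×7.51 + 5.53×2.36)/(29.1+5.53) = 231.6/34.63 = 6.688 mg/L.
Mixed L₀ = (29.1×1.07 + 5.53×48.7)/(34.63) = 300.4/34.63 = 8.676 mg/L.
Initial deficit D₀ = C_s − DO₀ = 8.45 − 6.688 = 1.762 mg/L.
t_c = (1/0.7940) ln[(1.04/0.246)(1 − 1.762×0.7940/(0.246×8.676))] = 1.259 × ln(1.456) = 0.4730 d.
D_c = (0.246/1.04) × 8.676 × e^(−0.246×0.4730) = 0.2365 × 8.676 × 0.8902 = 1.827 mg/L.
Minimum DO = 8.45 − 1.827 = 6.623 mg/L.

t_c ≈ 0.473 d; minimum DO ≈ 6.62 mg/L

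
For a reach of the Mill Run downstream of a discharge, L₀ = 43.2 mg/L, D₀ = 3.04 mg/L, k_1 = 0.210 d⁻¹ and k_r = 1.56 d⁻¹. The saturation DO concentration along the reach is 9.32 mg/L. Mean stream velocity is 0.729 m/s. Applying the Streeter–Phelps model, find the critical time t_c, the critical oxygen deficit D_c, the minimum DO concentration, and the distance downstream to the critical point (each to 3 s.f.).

t_c ≈ 1.04 d; D_c ≈ 4.68 mg/L; min DO ≈ 4.64 mg/L; x_c ≈ 65.5 km

With k_r/k_1 = 7.429 and 1 − D₀(k_r−k_1)/(k_1 L₀) = 0.5476,
t_c = ln(7.429 × 0.5476) / (1.56 − 0.210) = ln(4.068) / 1.350 = 1.403/1.350 = 1.039 d.
L(t_c) = L₀ e^(−k_1 t_c) = 43.2 × 0.8039 = 34.73 mg/L, and at the critical point k_r D_c = k_1 L, so D_c = (0.210/1.56) × 34.73 = 4.675 mg/L.
Minimum DO = C_s − D_c = 9.32 − 4.675 = 4.645 mg/L.
x_c = v t_c = 0.729 m/s × 1.039 d × 86400 s/d = 65470 m ≈ 65.5 km.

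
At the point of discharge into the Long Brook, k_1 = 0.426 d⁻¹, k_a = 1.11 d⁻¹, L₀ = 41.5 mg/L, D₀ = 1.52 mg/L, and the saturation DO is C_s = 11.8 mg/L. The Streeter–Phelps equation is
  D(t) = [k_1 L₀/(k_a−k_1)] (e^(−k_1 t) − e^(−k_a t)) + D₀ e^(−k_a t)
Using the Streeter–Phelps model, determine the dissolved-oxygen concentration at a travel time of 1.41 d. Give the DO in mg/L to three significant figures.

k_1 L₀/(k_a−k_1) = 0.426×41.5/(1.11−0.426) = 17.68/0.6840 = 25.85 mg/L.
e^(−k_1 t) = e^(−0.426×1.410) = 0.5484; e^(−k_a t) = e^(−1.11×1.410) = 0.2091.
D = 25.85 × (0.5484 − 0.2091) + 1.52 × 0.2091 = 8.772 + 0.3178 = 9.090 mg/L.
DO = C_s − D = 11.8 − 9.090 = 2.710 mg/L.

DO ≈ 2.71 mg/L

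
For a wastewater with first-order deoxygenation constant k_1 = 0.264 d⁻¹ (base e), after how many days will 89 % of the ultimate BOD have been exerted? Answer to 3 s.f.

y/L₀ = 1 − e^(−k_1 t) = 0.89 ⇒ e^(−k_1 t) = 0.110
t = −ln(0.110) / 0.264 = 2.207 / 0.264 = 8.361 d.

t ≈ 8.36 d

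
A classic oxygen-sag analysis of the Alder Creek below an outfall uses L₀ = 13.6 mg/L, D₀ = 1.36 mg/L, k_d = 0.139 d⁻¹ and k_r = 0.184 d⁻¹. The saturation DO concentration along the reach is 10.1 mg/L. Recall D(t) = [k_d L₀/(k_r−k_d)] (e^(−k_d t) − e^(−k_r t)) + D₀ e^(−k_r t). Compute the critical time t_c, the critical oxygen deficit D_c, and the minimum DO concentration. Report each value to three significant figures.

t_c ≈ 5.50 d; D_c ≈ 4.78 mg/L; min DO ≈ 5.32 mg/L

t_c = [1/(k_r−k_d)] ln[(k_r/k_d)(1 − D₀(k_r−k_d)/(k_d L₀))]
= [1/(0.184−0.139)] ln[(0.184/0.139)(1 − 1.36×0.04500/(0.139×13.6))]
= (1/0.04500) ln[1.324 × 0.9676] = 22.22 × ln(1.281) = 22.22 × 0.2476 = 5.501 d.
D_c = (k_d/k_r) L₀ e^(−k_d t_c) = (0.139/0.184) × 13.6 × e^(−0.139×5.501) = 0.7554 × 13.6 × 0.4655 = 4.782 mg/L.
Minimum DO = C_s − D_c = 10.1 − 4.782 = 5.318 mg/L.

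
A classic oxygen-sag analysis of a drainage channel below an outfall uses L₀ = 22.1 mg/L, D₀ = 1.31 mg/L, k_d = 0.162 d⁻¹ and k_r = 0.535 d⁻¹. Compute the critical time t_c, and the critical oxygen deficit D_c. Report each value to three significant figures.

With k_r/k_d = 3.302 and 1 − D₀(k_r−k_d)/(k_d L₀) = 0.8635,
t_c = ln(3.302 × 0.8635) / (0.535 − 0.162) = ln(2.852) / 0.3730 = 1.048/0.3730 = 2.809 d.
L(t_c) = L₀ e^(−k_d t_c) = 22.1 × 0.6344 = 14.02 mg/L, and at the critical point k_r D_c = k_d L, so D_c = (0.162/0.535) × 14.02 = 4.245 mg/L.

t_c ≈ 2.81 d; D_c ≈ 4.25 mg/L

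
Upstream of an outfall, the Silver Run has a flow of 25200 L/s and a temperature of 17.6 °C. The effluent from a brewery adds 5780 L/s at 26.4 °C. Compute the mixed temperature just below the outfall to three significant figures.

Flow-weighted mixing: C = (Q_r C_r + Q_w C_w)/(Q_r + Q_w)
= (25200×17.6 + 5780×26.4)/(25200 + 5780) = 596100/30980 = 19.24 °C.

19.2 °C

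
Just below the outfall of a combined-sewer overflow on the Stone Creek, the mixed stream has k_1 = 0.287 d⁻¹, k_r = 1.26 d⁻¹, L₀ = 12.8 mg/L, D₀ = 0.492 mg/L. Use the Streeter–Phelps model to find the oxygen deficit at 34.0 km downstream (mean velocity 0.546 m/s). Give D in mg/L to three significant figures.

Travel time t = x/v = 34.0 km / (0.546 m/s) = 34000 m / 0.546 m/s = 62270 s = 0.7207 d.
k_1 L₀/(k_r−k_1) = 0.287×12.8/(1.26−0.287) = 3.674/0.9730 = 3.776 mg/L.
e^(−k_1 t) = e^(−0.287×0.7207) = 0.8131; e^(−k_r t) = e^(−1.26×0.7207) = 0.4033.
D = 3.776 × (0.8131 − 0.4033) + 0.492 × 0.4033 = 1.547 + 0.1984 = 1.746 mg/L.

D ≈ 1.75 mg/L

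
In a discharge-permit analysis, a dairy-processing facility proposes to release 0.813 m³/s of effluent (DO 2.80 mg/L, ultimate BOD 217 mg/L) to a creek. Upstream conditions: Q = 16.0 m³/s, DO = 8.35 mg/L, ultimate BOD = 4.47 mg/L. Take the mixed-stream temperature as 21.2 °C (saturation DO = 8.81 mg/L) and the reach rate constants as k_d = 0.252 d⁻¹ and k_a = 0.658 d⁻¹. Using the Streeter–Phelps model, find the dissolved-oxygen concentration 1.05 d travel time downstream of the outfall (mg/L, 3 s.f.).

Mixed DO = (16.0×8.35 + 0.813×2.80)/(16.0+0.813) = 135.9/16.81 = 8.082 mg/L.
Mixed L₀ = (16.0×4.47 + 0.813×217)/(16.81) = 247.9/16.81 = 14.75 mg/L.
Initial deficit D₀ = C_s − DO₀ = 8.81 − 8.082 = 0.7284 mg/L.
D(1.05) = [0.252×14.75/(0.658−0.252)](e^(−0.252×1.05) − e^(−0.658×1.05)) + 0.7284 e^(−0.658×1.05)
= 9.153 × (0.7675 − 0.5011) + 0.7284 × 0.5011 = 2.803 mg/L.
DO = 8.81 − 2.803 = 6.007 mg/L.

DO ≈ 6.01 mg/L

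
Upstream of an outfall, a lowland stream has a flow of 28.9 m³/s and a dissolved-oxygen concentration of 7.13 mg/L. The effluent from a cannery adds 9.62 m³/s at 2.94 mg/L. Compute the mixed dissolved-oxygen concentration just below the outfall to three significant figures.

Flow-weighted mixing: C = (Q_r C_r + Q_w C_w)/(Q_r + Q_w)
= (28.9×7.13 + 9.62×2.94)/(28.9 + 9.62) = 234.3/38.52 = 6.084 mg/L.

6.08 mg/L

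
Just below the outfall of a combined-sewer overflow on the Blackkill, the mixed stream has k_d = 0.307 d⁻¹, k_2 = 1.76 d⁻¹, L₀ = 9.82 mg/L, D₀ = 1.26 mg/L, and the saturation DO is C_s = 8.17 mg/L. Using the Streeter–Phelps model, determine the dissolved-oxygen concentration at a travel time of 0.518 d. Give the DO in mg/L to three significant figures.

k_d L₀/(k_2−k_d) = 0.307×9.82/(1.76−0.307) = 3.015/1.453 = 2.075 mg/L.
e^(−k_d t) = e^(−0.307×0.5180) = 0.8530; e^(−k_2 t) = e^(−1.76×0.5180) = 0.4018.
D = 2.075 × (0.8530 − 0.4018) + 1.26 × 0.4018 = 0.9360 + 0.5063 = 1.442 mg/L.
DO = C_s − D = 8.17 − 1.442 = 6.728 mg/L.

DO ≈ 6.73 mg/L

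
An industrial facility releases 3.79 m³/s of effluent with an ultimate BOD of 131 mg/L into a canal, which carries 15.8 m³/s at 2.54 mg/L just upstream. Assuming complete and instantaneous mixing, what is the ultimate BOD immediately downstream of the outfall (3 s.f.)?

Flow-weighted mixing: C = (Q_r C_r + Q_w C_w)/(Q_r + Q_w)
= (15.8×2.54 + 3.79×131)/(15.8 + 3.79) = 536.6/19.59 = 27.39 mg/L.

27.4 mg/L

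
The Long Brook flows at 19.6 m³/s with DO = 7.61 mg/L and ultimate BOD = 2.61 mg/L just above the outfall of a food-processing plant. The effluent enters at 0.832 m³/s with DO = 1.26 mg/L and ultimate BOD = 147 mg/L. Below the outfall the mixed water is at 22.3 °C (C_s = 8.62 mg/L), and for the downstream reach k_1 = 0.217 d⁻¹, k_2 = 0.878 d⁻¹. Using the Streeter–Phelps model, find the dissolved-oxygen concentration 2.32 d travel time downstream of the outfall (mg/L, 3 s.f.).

Mixed DO = (19.6×7.61 + 0.832×1.26)/(19.6+0.832) = 150.2/20.43 = 7.351 mg/L.
Mixed L₀ = (19.6×2.61 + 0.832×147)/(20.43) = 173.5/20.43 = 8.490 mg/L.
Initial deficit D₀ = C_s − DO₀ = 8.62 − 7.351 = 1.269 mg/L.
D(2.32) = [0.217×8.490/(0.878−0.217)](e^(−0.217×2.32) − e^(−0.878×2.32)) + 1.269 e^(−0.878×2.32)
= 2.787 × (0.6044 − 0.1304) + 1.269 × 0.1304 = 1.487 mg/L.
DO = 8.62 − 1.487 = 7.133 mg/L.

DO ≈ 7.13 mg/L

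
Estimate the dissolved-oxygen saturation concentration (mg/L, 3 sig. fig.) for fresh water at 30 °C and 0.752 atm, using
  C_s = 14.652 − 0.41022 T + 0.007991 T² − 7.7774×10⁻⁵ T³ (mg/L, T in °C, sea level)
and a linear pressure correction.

At sea level: C_s = 14.652 − 0.41022×30 + 0.007991×30² − 7.7774×10⁻⁵×30³ = 7.437 mg/L.
Pressure correction: C_s' = 7.437 × 0.752 = 5.593 mg/L.

C_s ≈ 5.59 mg/L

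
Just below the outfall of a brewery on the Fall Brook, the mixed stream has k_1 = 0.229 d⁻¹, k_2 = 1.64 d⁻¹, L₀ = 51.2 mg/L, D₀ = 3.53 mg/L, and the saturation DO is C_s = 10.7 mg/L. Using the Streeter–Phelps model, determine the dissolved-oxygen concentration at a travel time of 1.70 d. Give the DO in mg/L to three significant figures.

k_1 L₀/(k_2−k_1) = 0.229×51.2/(1.64−0.229) = 11.72/1.411 = 8.310 mg/L.
e^(−k_1 t) = e^(−0.229×1.700) = 0.6775; e^(−k_2 t) = e^(−1.64×1.700) = 0.06154.
D = 8.310 × (0.6775 − 0.06154) + 3.53 × 0.06154 = 5.119 + 0.2173 = 5.336 mg/L.
DO = C_s − D = 10.7 − 5.336 = 5.364 mg/L.

DO ≈ 5.36 mg/L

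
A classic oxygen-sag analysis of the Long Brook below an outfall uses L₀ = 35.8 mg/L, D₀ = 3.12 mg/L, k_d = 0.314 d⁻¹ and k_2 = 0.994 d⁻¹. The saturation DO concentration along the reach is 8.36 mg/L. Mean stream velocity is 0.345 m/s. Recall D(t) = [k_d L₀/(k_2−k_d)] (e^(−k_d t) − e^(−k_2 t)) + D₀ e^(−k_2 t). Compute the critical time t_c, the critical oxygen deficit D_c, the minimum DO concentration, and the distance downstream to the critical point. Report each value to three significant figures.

With k_2/k_d = 3.166 and 1 − D₀(k_2−k_d)/(k_d L₀) = 0.8113,
t_c = ln(3.166 × 0.8113) / (0.994 − 0.314) = ln(2.568) / 0.6800 = 0.9432/0.6800 = 1.387 d.
D_c = (k_d/k_2) L₀ e^(−k_d t_c) = (0.314/0.994) × 35.8 × e^(−0.314×1.387) = 0.3159 × 35.8 × 0.6469 = 7.316 mg/L.
Minimum DO = C_s − D_c = 8.36 − 7.316 = 1.044 mg/L.
x_c = v t_c = 0.345 m/s × 1.387 d × 86400 s/d = 41340 m ≈ 41.3 km.

t_c ≈ 1.39 d; D_c ≈ 7.32 mg/L; min DO ≈ 1.04 mg/L; x_c ≈ 41.3 km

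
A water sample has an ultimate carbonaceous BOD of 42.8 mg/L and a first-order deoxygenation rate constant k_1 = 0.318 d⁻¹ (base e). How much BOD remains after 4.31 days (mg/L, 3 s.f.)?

L ≈ 10.9 mg/L

L_t = L₀ e^(−k_1 t) = 42.8 × e^(−0.318×4.31) = 42.8 × 0.2540 = 10.87 mg/L.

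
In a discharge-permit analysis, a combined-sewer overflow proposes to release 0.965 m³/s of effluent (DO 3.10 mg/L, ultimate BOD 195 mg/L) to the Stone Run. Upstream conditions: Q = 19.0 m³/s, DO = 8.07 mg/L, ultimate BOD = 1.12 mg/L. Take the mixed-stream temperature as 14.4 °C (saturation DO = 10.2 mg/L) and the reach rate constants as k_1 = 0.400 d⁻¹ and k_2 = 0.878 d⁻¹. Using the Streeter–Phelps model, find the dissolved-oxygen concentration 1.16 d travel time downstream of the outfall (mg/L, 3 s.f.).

DO ≈ 6.99 mg/L

Mixed DO = (19.0×8.07 + 0.965×3.10)/(19.0+0.965) = 156.3/19.96 = 7.830 mg/L.
Mixed L₀ = (19.0×1.12 + 0.965×195)/(19.96) = 209.5/19.96 = 10.49 mg/L.
Initial deficit D₀ = C_s − DO₀ = 10.2 − 7.830 = 2.370 mg/L.
D(1.16) = [0.400×10.49/(0.878−0.400)](e^(−0.400×1.16) − e^(−0.878×1.16)) + 2.370 e^(−0.878×1.16)
= 8.779 × (0.6288 − 0.3611) + 2.370 × 0.3611 = 3.205 mg/L.
DO = 10.2 − 3.205 = 6.995 mg/L.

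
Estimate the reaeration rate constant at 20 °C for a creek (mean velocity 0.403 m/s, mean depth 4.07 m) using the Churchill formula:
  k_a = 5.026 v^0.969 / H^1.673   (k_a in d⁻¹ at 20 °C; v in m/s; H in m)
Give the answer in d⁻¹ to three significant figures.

k_a = 5.026 × 0.403^0.969 / 4.07^1.673 = 5.026 × 0.4145 / 10.47 = 0.1990 d⁻¹.

k_a ≈ 0.199 d⁻¹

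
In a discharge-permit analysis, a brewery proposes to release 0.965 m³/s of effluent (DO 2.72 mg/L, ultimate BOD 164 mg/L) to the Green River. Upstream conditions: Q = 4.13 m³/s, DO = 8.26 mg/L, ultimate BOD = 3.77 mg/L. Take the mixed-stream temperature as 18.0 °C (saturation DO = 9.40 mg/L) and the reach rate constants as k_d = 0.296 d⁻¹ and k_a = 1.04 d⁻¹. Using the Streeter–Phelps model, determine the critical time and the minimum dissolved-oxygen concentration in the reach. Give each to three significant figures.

t_c ≈ 1.45 d; minimum DO ≈ 3.08 mg/L

Mixed DO = (4.13×8.26 + 0.965×2.72)/(4.13+0.965) = 36.74/5.095 = 7.211 mg/L.
Mixed L₀ = (4.13×3.77 + 0.965×164)/(5.095) = 173.8/5.095 = 34.12 mg/L.
Initial deficit D₀ = C_s − DO₀ = 9.40 − 7.211 = 2.189 mg/L.
t_c = (1/0.7440) ln[(1.04/0.296)(1 − 2.189×0.7440/(0.296×34.12))] = 1.344 × ln(2.947) = 1.453 d.
D_c = (0.296/1.04) × 34.12 × e^(−0.296×1.453) = 0.2846 × 34.12 × 0.6505 = 6.317 mg/L.
Minimum DO = 9.40 − 6.317 = 3.083 mg/L.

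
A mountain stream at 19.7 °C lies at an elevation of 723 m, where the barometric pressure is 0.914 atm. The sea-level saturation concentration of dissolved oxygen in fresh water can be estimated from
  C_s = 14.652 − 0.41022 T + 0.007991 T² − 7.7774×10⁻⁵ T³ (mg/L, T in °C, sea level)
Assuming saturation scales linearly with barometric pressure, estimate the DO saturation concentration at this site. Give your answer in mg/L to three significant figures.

C_s ≈ 8.30 mg/L

At sea level: C_s = 14.652 − 0.41022×19.7 + 0.007991×19.7² − 7.7774×10⁻⁵×19.7³ = 9.077 mg/L.
Pressure correction: C_s' = 9.077 × 0.914 = 8.297 mg/L.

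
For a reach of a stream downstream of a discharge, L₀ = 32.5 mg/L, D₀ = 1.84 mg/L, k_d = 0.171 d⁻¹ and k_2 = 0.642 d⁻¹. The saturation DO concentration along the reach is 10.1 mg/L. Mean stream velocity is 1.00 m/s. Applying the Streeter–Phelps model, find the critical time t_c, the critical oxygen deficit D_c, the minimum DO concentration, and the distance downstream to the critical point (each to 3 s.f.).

t_c ≈ 2.45 d; D_c ≈ 5.69 mg/L; min DO ≈ 4.41 mg/L; x_c ≈ 212 km

t_c = [1/(k_2−k_d)] ln[(k_2/k_d)(1 − D₀(k_2−k_d)/(k_d L₀))]
= [1/(0.642−0.171)] ln[(0.642/0.171)(1 − 1.84×0.4710/(0.171×32.5))]
= (1/0.4710) ln[3.754 × 0.8441] = 2.123 × ln(3.169) = 2.123 × 1.153 = 2.449 d.
L(t_c) = L₀ e^(−k_d t_c) = 32.5 × 0.6579 = 21.38 mg/L, and at the critical point k_2 D_c = k_d L, so D_c = (0.171/0.642) × 21.38 = 5.695 mg/L.
Minimum DO = C_s − D_c = 10.1 − 5.695 = 4.405 mg/L.
x_c = v t_c = 1.00 m/s × 2.449 d × 86400 s/d = 211600 m ≈ 212 km.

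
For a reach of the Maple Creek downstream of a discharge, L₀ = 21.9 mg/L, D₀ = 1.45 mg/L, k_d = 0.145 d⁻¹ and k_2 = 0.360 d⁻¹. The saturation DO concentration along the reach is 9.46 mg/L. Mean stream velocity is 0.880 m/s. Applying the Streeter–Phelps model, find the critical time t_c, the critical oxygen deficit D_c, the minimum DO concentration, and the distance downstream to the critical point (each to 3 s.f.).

t_c ≈ 3.75 d; D_c ≈ 5.12 mg/L; min DO ≈ 4.34 mg/L; x_c ≈ 285 km

With k_2/k_d = 2.483 and 1 − D₀(k_2−k_d)/(k_d L₀) = 0.9018,
t_c = ln(2.483 × 0.9018) / (0.360 − 0.145) = ln(2.239) / 0.2150 = 0.8060/0.2150 = 3.749 d.
D_c = (k_d/k_2) L₀ e^(−k_d t_c) = (0.145/0.360) × 21.9 × e^(−0.145×3.749) = 0.4028 × 21.9 × 0.5807 = 5.122 mg/L.
Minimum DO = C_s − D_c = 9.46 − 5.122 = 4.338 mg/L.
x_c = v t_c = 0.880 m/s × 3.749 d × 86400 s/d = 285000 m ≈ 285 km.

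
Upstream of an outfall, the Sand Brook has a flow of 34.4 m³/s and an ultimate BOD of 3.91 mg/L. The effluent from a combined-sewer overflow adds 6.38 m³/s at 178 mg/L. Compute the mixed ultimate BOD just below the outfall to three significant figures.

Flow-weighted mixing: C = (Q_r C_r + Q_w C_w)/(Q_r + Q_w)
= (34.4×3.91 + 6.38×178)/(34.4 + 6.38) = 1270/40.78 = 31.15 mg/L.

31.1 mg/L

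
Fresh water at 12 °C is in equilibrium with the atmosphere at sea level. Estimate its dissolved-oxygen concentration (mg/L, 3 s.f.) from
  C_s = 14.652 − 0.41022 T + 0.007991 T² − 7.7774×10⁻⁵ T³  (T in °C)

C_s ≈ 10.7 mg/L

C_s = 14.652 − 0.41022×12 + 0.007991×12² − 7.7774×10⁻⁵×12³ = 10.75 mg/L.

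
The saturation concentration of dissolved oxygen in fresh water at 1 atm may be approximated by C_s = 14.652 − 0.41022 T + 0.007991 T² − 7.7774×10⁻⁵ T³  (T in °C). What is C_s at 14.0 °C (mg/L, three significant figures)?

C_s ≈ 10.3 mg/L

C_s = 14.652 − 0.41022×14.0 + 0.007991×14.0² − 7.7774×10⁻⁵×14.0³ = 10.26 mg/L.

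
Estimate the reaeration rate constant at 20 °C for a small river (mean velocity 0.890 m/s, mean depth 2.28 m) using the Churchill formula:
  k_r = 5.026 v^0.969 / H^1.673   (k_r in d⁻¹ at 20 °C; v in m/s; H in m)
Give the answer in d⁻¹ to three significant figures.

k_r ≈ 1.13 d⁻¹

k_r = 5.026 × 0.890^0.969 / 2.28^1.673 = 5.026 × 0.8932 / 3.970 = 1.131 d⁻¹.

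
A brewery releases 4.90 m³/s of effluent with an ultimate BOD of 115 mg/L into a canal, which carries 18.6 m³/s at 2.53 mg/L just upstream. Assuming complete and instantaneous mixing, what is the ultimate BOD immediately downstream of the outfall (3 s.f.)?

26.0 mg/L

Flow-weighted mixing: C = (Q_r C_r + Q_w C_w)/(Q_r + Q_w)
= (18.6×2.53 + 4.90×115)/(18.6 + 4.90) = 610.6/23.50 = 25.98 mg/L.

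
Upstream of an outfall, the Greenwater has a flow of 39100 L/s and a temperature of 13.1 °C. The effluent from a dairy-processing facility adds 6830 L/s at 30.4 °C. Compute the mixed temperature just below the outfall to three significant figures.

Flow-weighted mixing: C = (Q_r C_r + Q_w C_w)/(Q_r + Q_w)
= (39100×13.1 + 6830×30.4)/(39100 + 6830) = 719800/45930 = 15.67 °C.

15.7 °C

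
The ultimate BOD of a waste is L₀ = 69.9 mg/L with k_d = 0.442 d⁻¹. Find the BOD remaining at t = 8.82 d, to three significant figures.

L ≈ 1.42 mg/L

L_t = L₀ e^(−k_d t) = 69.9 × e^(−0.442×8.82) = 69.9 × 0.02027 = 1.417 mg/L.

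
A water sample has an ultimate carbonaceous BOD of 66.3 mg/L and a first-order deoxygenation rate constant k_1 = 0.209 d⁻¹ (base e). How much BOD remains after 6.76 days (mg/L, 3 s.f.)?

L ≈ 16.1 mg/L

L_t = L₀ e^(−k_1 t) = 66.3 × e^(−0.209×6.76) = 66.3 × 0.2435 = 16.14 mg/L.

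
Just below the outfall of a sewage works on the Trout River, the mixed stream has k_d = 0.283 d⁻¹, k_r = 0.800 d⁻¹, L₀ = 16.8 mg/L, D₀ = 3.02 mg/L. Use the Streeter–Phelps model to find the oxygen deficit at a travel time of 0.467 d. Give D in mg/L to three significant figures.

D ≈ 3.81 mg/L

k_d L₀/(k_r−k_d) = 0.283×16.8/(0.800−0.283) = 4.754/0.5170 = 9.196 mg/L.
e^(−k_d t) = e^(−0.283×0.4670) = 0.8762; e^(−k_r t) = e^(−0.800×0.4670) = 0.6883.
D = 9.196 × (0.8762 − 0.6883) + 3.02 × 0.6883 = 1.728 + 2.079 = 3.807 mg/L.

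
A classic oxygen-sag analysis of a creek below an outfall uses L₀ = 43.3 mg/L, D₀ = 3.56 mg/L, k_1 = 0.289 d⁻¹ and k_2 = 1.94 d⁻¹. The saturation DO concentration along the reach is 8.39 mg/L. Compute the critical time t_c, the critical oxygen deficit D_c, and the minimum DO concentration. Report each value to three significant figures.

At the critical point dD/dt = 0, so k_1 L₀ e^(−k_1 t) = k_2 D. Substituting D(t) from the Streeter–Phelps equation and solving for t gives
t_c = ln[(k_2/k_1)(1 − D₀(k_2−k_1)/(k_1 L₀))] / (k_2−k_1).
Here k_2−k_1 = 1.651 d⁻¹ and 1 − D₀(k_2−k_1)/(k_1 L₀) = 1 − 3.56×1.651/(0.289×43.3) = 0.5303, so
t_c = ln(6.713 × 0.5303) / 1.651 = 1.270 / 1.651 = 0.7691 d.
D_c = (k_1/k_2) L₀ e^(−k_1 t_c) = (0.289/1.94) × 43.3 × e^(−0.289×0.7691) = 0.1490 × 43.3 × 0.8007 = 5.165 mg/L.
Minimum DO = C_s − D_c = 8.39 − 5.165 = 3.225 mg/L.

t_c ≈ 0.769 d; D_c ≈ 5.16 mg/L; min DO ≈ 3.23 mg/L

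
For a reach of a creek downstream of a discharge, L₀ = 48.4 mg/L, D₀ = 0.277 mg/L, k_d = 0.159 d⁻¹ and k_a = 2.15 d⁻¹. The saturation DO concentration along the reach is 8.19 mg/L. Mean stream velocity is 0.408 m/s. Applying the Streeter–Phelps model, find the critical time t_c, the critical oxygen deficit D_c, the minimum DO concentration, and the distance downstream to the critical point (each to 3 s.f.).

t_c ≈ 1.27 d; D_c ≈ 2.92 mg/L; min DO ≈ 5.27 mg/L; x_c ≈ 44.8 km

t_c = [1/(k_a−k_d)] ln[(k_a/k_d)(1 − D₀(k_a−k_d)/(k_d L₀))]
= [1/(2.15−0.159)] ln[(2.15/0.159)(1 − 0.277×1.991/(0.159×48.4))]
= (1/1.991) ln[13.52 × 0.9283] = 0.5023 × ln(12.55) = 0.5023 × 2.530 = 1.271 d.
D_c = (k_d/k_a) L₀ e^(−k_d t_c) = (0.159/2.15) × 48.4 × e^(−0.159×1.271) = 0.07395 × 48.4 × 0.8171 = 2.925 mg/L.
Minimum DO = C_s − D_c = 8.19 − 2.925 = 5.265 mg/L.
x_c = v t_c = 0.408 m/s × 1.271 d × 86400 s/d = 44790 m ≈ 44.8 km.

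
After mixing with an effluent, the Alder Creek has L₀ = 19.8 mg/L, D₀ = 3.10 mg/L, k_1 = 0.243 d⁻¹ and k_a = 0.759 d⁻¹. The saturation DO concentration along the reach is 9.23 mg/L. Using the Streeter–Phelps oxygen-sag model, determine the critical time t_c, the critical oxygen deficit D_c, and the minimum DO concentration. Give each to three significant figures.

t_c ≈ 1.42 d; D_c ≈ 4.48 mg/L; min DO ≈ 4.75 mg/L

t_c = [1/(k_a−k_1)] ln[(k_a/k_1)(1 − D₀(k_a−k_1)/(k_1 L₀))]
= [1/(0.759−0.243)] ln[(0.759/0.243)(1 − 3.10×0.5160/(0.243×19.8))]
= (1/0.5160) ln[3.123 × 0.6675] = 1.938 × ln(2.085) = 1.938 × 0.7348 = 1.424 d.
L(t_c) = L₀ e^(−k_1 t_c) = 19.8 × 0.7075 = 14.01 mg/L, and at the critical point k_a D_c = k_1 L, so D_c = (0.243/0.759) × 14.01 = 4.485 mg/L.
Minimum DO = C_s − D_c = 9.23 − 4.485 = 4.745 mg/L.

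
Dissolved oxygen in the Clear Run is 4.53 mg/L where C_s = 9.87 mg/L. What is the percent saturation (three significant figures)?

45.9 % saturation

% saturation = C/C_s × 100 = 4.53/9.87 × 100 = 45.9 %.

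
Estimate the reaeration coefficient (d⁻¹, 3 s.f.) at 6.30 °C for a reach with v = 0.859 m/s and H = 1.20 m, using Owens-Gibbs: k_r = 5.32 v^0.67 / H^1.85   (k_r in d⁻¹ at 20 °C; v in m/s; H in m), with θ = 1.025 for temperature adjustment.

k_r ≈ 2.45 d⁻¹

k_r(20) = 5.32 × 0.859^0.67 / 1.20^1.85 = 5.32 × 0.9032 / 1.401 = 3.429 d⁻¹.
k_r(6.30) = 3.429 × 1.025^(6.30−20) = 3.429 × 0.7130 = 2.445 d⁻¹.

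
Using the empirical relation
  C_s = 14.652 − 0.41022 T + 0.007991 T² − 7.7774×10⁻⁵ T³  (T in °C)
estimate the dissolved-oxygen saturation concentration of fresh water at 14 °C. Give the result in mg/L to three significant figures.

C_s = 14.652 − 0.41022×14 + 0.007991×14² − 7.7774×10⁻⁵×14³ = 10.26 mg/L.

C_s ≈ 10.3 mg/L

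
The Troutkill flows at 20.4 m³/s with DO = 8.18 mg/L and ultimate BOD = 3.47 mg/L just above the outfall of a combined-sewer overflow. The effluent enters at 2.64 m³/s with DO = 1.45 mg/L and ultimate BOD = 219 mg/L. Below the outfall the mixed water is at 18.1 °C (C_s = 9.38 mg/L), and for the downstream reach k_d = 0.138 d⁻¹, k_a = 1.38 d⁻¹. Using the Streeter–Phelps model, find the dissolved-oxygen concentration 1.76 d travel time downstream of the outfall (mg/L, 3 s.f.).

Mixed DO = (20.4×8.18 + 2.64×1.45)/(20.4+2.64) = 170.7/23.04 = 7.409 mg/L.
Mixed L₀ = (20.4×3.47 + 2.64×219)/(23.04) = 648.9/23.04 = 28.17 mg/L.
Initial deficit D₀ = C_s − DO₀ = 9.38 − 7.409 = 1.971 mg/L.
D(1.76) = [0.138×28.17/(1.38−0.138)](e^(−0.138×1.76) − e^(−1.38×1.76)) + 1.971 e^(−1.38×1.76)
= 3.130 × (0.7844 − 0.08814) + 1.971 × 0.08814 = 2.353 mg/L.
DO = 9.38 − 2.353 = 7.027 mg/L.

DO ≈ 7.03 mg/L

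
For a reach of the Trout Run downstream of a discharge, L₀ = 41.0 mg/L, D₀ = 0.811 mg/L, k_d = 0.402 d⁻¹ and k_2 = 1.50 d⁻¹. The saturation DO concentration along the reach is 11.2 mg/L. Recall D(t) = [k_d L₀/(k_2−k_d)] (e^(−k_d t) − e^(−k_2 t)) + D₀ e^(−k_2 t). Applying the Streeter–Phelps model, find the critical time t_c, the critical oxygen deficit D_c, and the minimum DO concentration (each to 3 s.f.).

t_c = [1/(k_2−k_d)] ln[(k_2/k_d)(1 − D₀(k_2−k_d)/(k_d L₀))]
= [1/(1.50−0.402)] ln[(1.50/0.402)(1 − 0.811×1.098/(0.402×41.0))]
= (1/1.098) ln[3.731 × 0.9460] = 0.9107 × ln(3.530) = 0.9107 × 1.261 = 1.149 d.
D_c = (k_d/k_2) L₀ e^(−k_d t_c) = (0.402/1.50) × 41.0 × e^(−0.402×1.149) = 0.2680 × 41.0 × 0.6302 = 6.924 mg/L.
Minimum DO = C_s − D_c = 11.2 − 6.924 = 4.276 mg/L.

t_c ≈ 1.15 d; D_c ≈ 6.92 mg/L; min DO ≈ 4.28 mg/L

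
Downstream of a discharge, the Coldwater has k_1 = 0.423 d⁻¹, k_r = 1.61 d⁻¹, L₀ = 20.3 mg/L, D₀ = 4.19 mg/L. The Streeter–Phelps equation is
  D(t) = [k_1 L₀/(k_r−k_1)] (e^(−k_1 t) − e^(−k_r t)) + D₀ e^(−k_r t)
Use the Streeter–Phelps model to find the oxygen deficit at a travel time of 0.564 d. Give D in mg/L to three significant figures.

k_1 L₀/(k_r−k_1) = 0.423×20.3/(1.61−0.423) = 8.587/1.187 = 7.234 mg/L.
e^(−k_1 t) = e^(−0.423×0.5640) = 0.7878; e^(−k_r t) = e^(−1.61×0.5640) = 0.4033.
D = 7.234 × (0.7878 − 0.4033) + 4.19 × 0.4033 = 2.781 + 1.690 = 4.471 mg/L.

D ≈ 4.47 mg/L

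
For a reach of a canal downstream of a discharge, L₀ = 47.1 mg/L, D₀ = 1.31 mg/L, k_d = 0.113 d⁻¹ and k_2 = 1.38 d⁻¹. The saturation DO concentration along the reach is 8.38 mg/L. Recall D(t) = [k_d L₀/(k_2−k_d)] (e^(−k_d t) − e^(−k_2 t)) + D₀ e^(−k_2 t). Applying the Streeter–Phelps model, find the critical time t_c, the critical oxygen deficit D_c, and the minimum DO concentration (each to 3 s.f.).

With k_2/k_d = 12.21 and 1 − D₀(k_2−k_d)/(k_d L₀) = 0.6881,
t_c = ln(12.21 × 0.6881) / (1.38 − 0.113) = ln(8.404) / 1.267 = 2.129/1.267 = 1.680 d.
L(t_c) = L₀ e^(−k_d t_c) = 47.1 × 0.8271 = 38.96 mg/L, and at the critical point k_2 D_c = k_d L, so D_c = (0.113/1.38) × 38.96 = 3.190 mg/L.
Minimum DO = C_s − D_c = 8.38 − 3.190 = 5.190 mg/L.

t_c ≈ 1.68 d; D_c ≈ 3.19 mg/L; min DO ≈ 5.19 mg/L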